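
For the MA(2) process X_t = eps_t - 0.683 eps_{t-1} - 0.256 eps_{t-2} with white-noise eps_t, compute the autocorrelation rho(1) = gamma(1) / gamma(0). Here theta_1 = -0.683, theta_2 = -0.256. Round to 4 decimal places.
\rho(1) = -0.3317

For an MA(q) process with theta_0 = 1, the autocovariance is
  gamma(k) = sigma^2 * sum_{i=0..q-k} theta_i * theta_{i+k},
and rho(k) = gamma(k) / gamma(0). Sigma^2 cancels.
  numerator   = (1)*(-0.683) + (-0.683)*(-0.256) = -0.508152.
  denominator = (1)^2 + (-0.683)^2 + (-0.256)^2 = 1.532025.
  rho(1) = -0.508152 / 1.532025 = -0.3317.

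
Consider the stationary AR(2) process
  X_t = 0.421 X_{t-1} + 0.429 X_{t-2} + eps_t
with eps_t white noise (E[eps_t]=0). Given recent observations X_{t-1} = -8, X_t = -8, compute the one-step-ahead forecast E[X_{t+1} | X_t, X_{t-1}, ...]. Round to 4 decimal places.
E[X_{t+1} \mid \mathcal F_t] = -6.8000

For an AR(p) model X_t = c + sum_i phi_i X_{t-i} + eps_t, the
one-step-ahead conditional mean is
  E[X_{t+1} | X_t, ...] = c + sum_i phi_i X_{t+1-i}.
Substitute known values:
  E[X_{t+1} | ...] = (0.421) * (-8) + (0.429) * (-8)
                   = -6.8000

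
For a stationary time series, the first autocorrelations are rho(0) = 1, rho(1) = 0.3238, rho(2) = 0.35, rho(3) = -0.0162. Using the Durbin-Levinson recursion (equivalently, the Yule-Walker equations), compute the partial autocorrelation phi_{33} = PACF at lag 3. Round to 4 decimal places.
\phi_{33} = -0.2260

The PACF at lag k is phi_{kk}, the last component of the solution
to the Yule-Walker system G_k phi = r_k where
  (G_k)_{ij} = rho(|i - j|), (r_k)_i = rho(i), i,j = 1..k.
Equivalently, Durbin-Levinson gives phi_{kk} iteratively:
  phi_{11} = rho(1)
  phi_{kk} = [rho(k) - sum_{j=1..k-1} phi_{k-1,j} rho(k-j)]
            / [1 - sum_{j=1..k-1} phi_{k-1,j} rho(j)],
  phi_{k,j} = phi_{k-1,j} - phi_{kk} phi_{k-1,k-j},  j = 1..k-1.
Step k = 1:
  phi_11 = rho(1) = 0.3238.
Step k = 2:
  phi_22 = [rho(2) - phi_11 rho(1)] / [1 - phi_11 rho(1)] = [0.35 - (0.3238)(0.3238)] / [1 - (0.3238)(0.3238)]
         = 0.24515356 / 0.89515356 = 0.273868.
  Update: phi_21 = phi_11 - phi_22 phi_11 = 0.3238 - (0.273868)(0.3238) = 0.235122.
Step k = 3:
  phi_33 = [rho(3) - phi_21 rho(2) - phi_22 rho(1)] / [1 - phi_21 rho(1) - phi_22 rho(2)]
    numerator   = -0.0162 - (0.235122)(0.35) - (0.273868)(0.3238) = -0.18717091
    denominator = 1 - (0.235122)(0.3238) - (0.273868)(0.35) = 0.82801394
  phi_33 = -0.18717091 / 0.82801394 = -0.226.
Therefore phi_{33} = -0.2260.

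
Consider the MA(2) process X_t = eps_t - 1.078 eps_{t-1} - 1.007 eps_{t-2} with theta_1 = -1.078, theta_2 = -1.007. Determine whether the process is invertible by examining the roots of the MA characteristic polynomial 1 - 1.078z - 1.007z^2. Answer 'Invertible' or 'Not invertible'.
\text{Not invertible}

The MA(q) characteristic polynomial is P(z) = 1 - 1.078z - 1.007z^2.
Invertibility requires all roots to lie outside the unit circle, i.e. |z| > 1 for every root.
Set 1 + (-1.078) z + (-1.007) z^2 = 0, i.e. a z^2 + b z + c = 0 with a = -1.007, b = -1.078, c = 1.
Discriminant D = b^2 - 4ac = (-1.078)^2 - 4*(-1.007)*1 = 1.162084 - (-4.028) = 5.190084.
D >= 0, so the roots are real: z = (-b +/- sqrt(D)) / (2a) = (1.078 +/- 2.278176) / (-2.014).
  z_1 = (1.078 + 2.278176) / (-2.014) = -1.6664,   |z_1| = 1.6664.
  z_2 = (1.078 - 2.278176) / (-2.014) = 0.5959,   |z_2| = 0.5959.
Moduli of all roots: 1.6664, 0.5959.
All moduli strictly greater than 1? No.
Verdict: Not invertible.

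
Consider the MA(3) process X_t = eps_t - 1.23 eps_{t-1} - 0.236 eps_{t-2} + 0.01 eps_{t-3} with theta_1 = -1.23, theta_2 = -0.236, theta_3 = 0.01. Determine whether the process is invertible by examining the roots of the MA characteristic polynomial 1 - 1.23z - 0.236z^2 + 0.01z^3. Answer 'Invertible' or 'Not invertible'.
\text{Not invertible}

The MA(q) characteristic polynomial is P(z) = 1 - 1.23z - 0.236z^2 + 0.01z^3.
Invertibility requires all roots to lie outside the unit circle, i.e. |z| > 1 for every root.
Degree 3: look for a simple real root z0 first, then factor out (1 - z/z0) and solve the remaining quadratic.
Testing z0 = -5: P(-5) = 1 + (-1.23)(-5) + (-0.236)(-5)^2 + (0.01)(-5)^3
  = 1 + (6.15) + (-5.9) + (-1.25) = 0.  So z_0 = -5 is a root, |z_0| = 5.
Divide out the factor (1 + 0.2 z) = (1 - z/z0) (since 1/z0 = -0.2):
  P(z) = (1 + 0.2 z)(1 + (-1.43) z + (0.05) z^2)
  [check: z-coef -1.43 - (-0.2) = -1.23; z^2-coef 0.05 - (-0.2)(-1.43) = -0.236; z^3-coef -(-0.2)(0.05) = 0.01.]
Remaining roots from the quadratic factor 1 + (-1.43) z + (0.05) z^2:
  Set 1 + (-1.43) z + (0.05) z^2 = 0, i.e. a z^2 + b z + c = 0 with a = 0.05, b = -1.43, c = 1.
  Discriminant D = b^2 - 4ac = (-1.43)^2 - 4*(0.05)*1 = 2.0449 - (0.2) = 1.8449.
  D >= 0, so the roots are real: z = (-b +/- sqrt(D)) / (2a) = (1.43 +/- 1.358271) / (0.1).
    z_1 = (1.43 + 1.358271) / (0.1) = 27.8827,   |z_1| = 27.8827.
    z_2 = (1.43 - 1.358271) / (0.1) = 0.7173,   |z_2| = 0.7173.
Moduli of all roots: 5.0000, 27.8827, 0.7173.
All moduli strictly greater than 1? No.
Verdict: Not invertible.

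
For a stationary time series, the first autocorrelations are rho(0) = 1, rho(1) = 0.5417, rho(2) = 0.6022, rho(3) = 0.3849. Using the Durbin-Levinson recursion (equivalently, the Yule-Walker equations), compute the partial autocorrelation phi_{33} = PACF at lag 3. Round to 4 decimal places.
\phi_{33} = -0.0621

The PACF at lag k is phi_{kk}, the last component of the solution
to the Yule-Walker system G_k phi = r_k where
  (G_k)_{ij} = rho(|i - j|), (r_k)_i = rho(i), i,j = 1..k.
Equivalently, Durbin-Levinson gives phi_{kk} iteratively:
  phi_{11} = rho(1)
  phi_{kk} = [rho(k) - sum_{j=1..k-1} phi_{k-1,j} rho(k-j)]
            / [1 - sum_{j=1..k-1} phi_{k-1,j} rho(j)],
  phi_{k,j} = phi_{k-1,j} - phi_{kk} phi_{k-1,k-j},  j = 1..k-1.
Step k = 1:
  phi_11 = rho(1) = 0.5417.
Step k = 2:
  phi_22 = [rho(2) - phi_11 rho(1)] / [1 - phi_11 rho(1)] = [0.6022 - (0.5417)(0.5417)] / [1 - (0.5417)(0.5417)]
         = 0.30876111 / 0.70656111 = 0.436991.
  Update: phi_21 = phi_11 - phi_22 phi_11 = 0.5417 - (0.436991)(0.5417) = 0.304982.
Step k = 3:
  phi_33 = [rho(3) - phi_21 rho(2) - phi_22 rho(1)] / [1 - phi_21 rho(1) - phi_22 rho(2)]
    numerator   = 0.3849 - (0.304982)(0.6022) - (0.436991)(0.5417) = -0.03547825
    denominator = 1 - (0.304982)(0.5417) - (0.436991)(0.6022) = 0.57163517
  phi_33 = -0.03547825 / 0.57163517 = -0.0621.
Therefore phi_{33} = -0.0621.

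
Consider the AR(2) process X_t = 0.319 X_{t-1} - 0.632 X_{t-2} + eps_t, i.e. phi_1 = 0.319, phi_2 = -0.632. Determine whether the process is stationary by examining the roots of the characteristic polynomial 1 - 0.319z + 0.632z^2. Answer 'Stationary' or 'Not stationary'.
\text{Stationary}

The AR(p) characteristic polynomial is P(z) = 1 - 0.319z + 0.632z^2.
Stationarity requires all roots to lie outside the unit circle, i.e. |z| > 1 for every root.
Set 1 + (-0.319) z + (0.632) z^2 = 0, i.e. a z^2 + b z + c = 0 with a = 0.632, b = -0.319, c = 1.
Discriminant D = b^2 - 4ac = (-0.319)^2 - 4*(0.632)*1 = 0.101761 - (2.528) = -2.426239.
D < 0, so the roots are the complex-conjugate pair z = (-b +/- i sqrt(-D)) / (2a) = 0.2524 +/- 1.2323i.
For a conjugate pair |z|^2 = z * conj(z) = (product of roots) = c/a = 1/(0.632) = 1.582278, so |z| = sqrt(1.582278) = 1.2579 for both roots.
Moduli of all roots: 1.2579, 1.2579.
All moduli strictly greater than 1? Yes.
Verdict: Stationary.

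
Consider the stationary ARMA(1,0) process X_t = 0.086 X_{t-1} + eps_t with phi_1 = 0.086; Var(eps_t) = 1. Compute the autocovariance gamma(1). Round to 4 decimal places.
\gamma(1) = 0.0866

Multiply the model equation by X_{t-k} and take expectations. With theta_0 = psi_0 = 1 and psi_j the MA(infinity) weights, this gives
  gamma(k) - sum_i phi_i gamma(k-i) = c_k,
  c_k = sigma^2 * sum_{j=k..q} theta_j psi_{j-k}   (c_k = 0 for k > q),
using gamma(-m) = gamma(m).
Pure AR (q = 0): c_0 = sigma^2 = 1, c_k = 0 for k >= 1.
Equations for k = 0 and k = 1 (AR order 1):
  gamma(0) = phi_1 gamma(1) + c_0
  gamma(1) = phi_1 gamma(0) + c_1
Substituting the second into the first: gamma(0) (1 - phi_1^2) = c_0 + phi_1 c_1, so
  gamma(0) = c_0 / (1 - phi_1^2) = 1 / (1 - (0.086)^2) = 1 / 0.992604 = 1.007451.
  gamma(1) = phi_1 gamma(0) = (0.086)(1.007451) = 0.086641.
Therefore gamma(1) = 0.0866 (to 4 decimal places).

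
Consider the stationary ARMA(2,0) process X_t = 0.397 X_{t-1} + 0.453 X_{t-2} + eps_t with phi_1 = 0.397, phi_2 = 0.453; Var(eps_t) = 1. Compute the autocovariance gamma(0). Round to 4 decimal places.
\gamma(0) = 2.6586

Multiply the model equation by X_{t-k} and take expectations. With theta_0 = psi_0 = 1 and psi_j the MA(infinity) weights, this gives
  gamma(k) - sum_i phi_i gamma(k-i) = c_k,
  c_k = sigma^2 * sum_{j=k..q} theta_j psi_{j-k}   (c_k = 0 for k > q),
using gamma(-m) = gamma(m).
Pure AR (q = 0): c_0 = sigma^2 = 1, c_k = 0 for k >= 1.
Equations for k = 0, 1, 2 (AR order 2, c_2 = 0):
  (E0) gamma(0) = phi_1 gamma(1) + phi_2 gamma(2) + c_0
  (E1) gamma(1) = phi_1 gamma(0) + phi_2 gamma(1) + c_1
  (E2) gamma(2) = phi_1 gamma(1) + phi_2 gamma(0)
From (E1): gamma(1) = A gamma(0) + B with
  A = phi_1 / (1 - phi_2) = 0.397 / 0.547 = 0.725777,   B = c_1 / (1 - phi_2) = 0 / 0.547 = 0.
Insert (E2) into (E0): gamma(0) (1 - phi_2^2) = phi_1 (1 + phi_2) gamma(1) + c_0.
  phi_1 (1 + phi_2) = (0.397)(1.453) = 0.576841,   1 - phi_2^2 = 0.794791.
Replace gamma(1) by A gamma(0) + B and collect gamma(0):
  gamma(0) [0.794791 - (0.576841)(0.725777)] = c_0 = 1
  gamma(0) * 0.376133 = 1
  gamma(0) = 1 / 0.376133 = 2.658633.
Therefore gamma(0) = 2.6586 (to 4 decimal places).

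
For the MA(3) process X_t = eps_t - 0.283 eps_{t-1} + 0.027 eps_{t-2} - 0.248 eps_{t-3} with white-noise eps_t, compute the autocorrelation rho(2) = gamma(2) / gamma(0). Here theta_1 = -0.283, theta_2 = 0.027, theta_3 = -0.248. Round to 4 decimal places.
\rho(2) = 0.0851

For an MA(q) process with theta_0 = 1, the autocovariance is
  gamma(k) = sigma^2 * sum_{i=0..q-k} theta_i * theta_{i+k},
and rho(k) = gamma(k) / gamma(0). Sigma^2 cancels.
  numerator   = (1)*(0.027) + (-0.283)*(-0.248) = 0.097184.
  denominator = (1)^2 + (-0.283)^2 + (0.027)^2 + (-0.248)^2 = 1.142322.
  rho(2) = 0.097184 / 1.142322 = 0.0851.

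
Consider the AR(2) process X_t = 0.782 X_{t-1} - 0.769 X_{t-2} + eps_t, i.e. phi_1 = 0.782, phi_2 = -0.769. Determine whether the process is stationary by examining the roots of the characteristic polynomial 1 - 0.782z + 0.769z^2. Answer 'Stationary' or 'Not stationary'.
\text{Stationary}

The AR(p) characteristic polynomial is P(z) = 1 - 0.782z + 0.769z^2.
Stationarity requires all roots to lie outside the unit circle, i.e. |z| > 1 for every root.
Set 1 + (-0.782) z + (0.769) z^2 = 0, i.e. a z^2 + b z + c = 0 with a = 0.769, b = -0.782, c = 1.
Discriminant D = b^2 - 4ac = (-0.782)^2 - 4*(0.769)*1 = 0.611524 - (3.076) = -2.464476.
D < 0, so the roots are the complex-conjugate pair z = (-b +/- i sqrt(-D)) / (2a) = 0.5085 +/- 1.0207i.
For a conjugate pair |z|^2 = z * conj(z) = (product of roots) = c/a = 1/(0.769) = 1.30039, so |z| = sqrt(1.30039) = 1.1403 for both roots.
Moduli of all roots: 1.1403, 1.1403.
All moduli strictly greater than 1? Yes.
Verdict: Stationary.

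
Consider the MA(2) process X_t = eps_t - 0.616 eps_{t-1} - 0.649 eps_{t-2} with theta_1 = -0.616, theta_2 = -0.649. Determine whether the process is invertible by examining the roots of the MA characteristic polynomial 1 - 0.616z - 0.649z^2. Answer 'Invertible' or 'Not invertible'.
\text{Not invertible}

The MA(q) characteristic polynomial is P(z) = 1 - 0.616z - 0.649z^2.
Invertibility requires all roots to lie outside the unit circle, i.e. |z| > 1 for every root.
Set 1 + (-0.616) z + (-0.649) z^2 = 0, i.e. a z^2 + b z + c = 0 with a = -0.649, b = -0.616, c = 1.
Discriminant D = b^2 - 4ac = (-0.616)^2 - 4*(-0.649)*1 = 0.379456 - (-2.596) = 2.975456.
D >= 0, so the roots are real: z = (-b +/- sqrt(D)) / (2a) = (0.616 +/- 1.724951) / (-1.298).
  z_1 = (0.616 + 1.724951) / (-1.298) = -1.8035,   |z_1| = 1.8035.
  z_2 = (0.616 - 1.724951) / (-1.298) = 0.8544,   |z_2| = 0.8544.
Moduli of all roots: 1.8035, 0.8544.
All moduli strictly greater than 1? No.
Verdict: Not invertible.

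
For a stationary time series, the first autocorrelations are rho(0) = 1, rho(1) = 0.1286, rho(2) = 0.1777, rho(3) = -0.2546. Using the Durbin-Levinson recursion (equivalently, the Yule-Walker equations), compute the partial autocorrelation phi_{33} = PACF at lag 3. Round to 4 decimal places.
\phi_{33} = -0.3080

The PACF at lag k is phi_{kk}, the last component of the solution
to the Yule-Walker system G_k phi = r_k where
  (G_k)_{ij} = rho(|i - j|), (r_k)_i = rho(i), i,j = 1..k.
Equivalently, Durbin-Levinson gives phi_{kk} iteratively:
  phi_{11} = rho(1)
  phi_{kk} = [rho(k) - sum_{j=1..k-1} phi_{k-1,j} rho(k-j)]
            / [1 - sum_{j=1..k-1} phi_{k-1,j} rho(j)],
  phi_{k,j} = phi_{k-1,j} - phi_{kk} phi_{k-1,k-j},  j = 1..k-1.
Step k = 1:
  phi_11 = rho(1) = 0.1286.
Step k = 2:
  phi_22 = [rho(2) - phi_11 rho(1)] / [1 - phi_11 rho(1)] = [0.1777 - (0.1286)(0.1286)] / [1 - (0.1286)(0.1286)]
         = 0.16116204 / 0.98346204 = 0.163872.
  Update: phi_21 = phi_11 - phi_22 phi_11 = 0.1286 - (0.163872)(0.1286) = 0.107526.
Step k = 3:
  phi_33 = [rho(3) - phi_21 rho(2) - phi_22 rho(1)] / [1 - phi_21 rho(1) - phi_22 rho(2)]
    numerator   = -0.2546 - (0.107526)(0.1777) - (0.163872)(0.1286) = -0.29478134
    denominator = 1 - (0.107526)(0.1286) - (0.163872)(0.1777) = 0.95705207
  phi_33 = -0.29478134 / 0.95705207 = -0.308.
Therefore phi_{33} = -0.3080.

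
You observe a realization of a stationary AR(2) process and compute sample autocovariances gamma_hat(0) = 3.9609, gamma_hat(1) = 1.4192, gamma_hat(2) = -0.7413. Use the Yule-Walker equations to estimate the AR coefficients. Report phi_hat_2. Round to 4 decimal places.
\hat\phi_{2} = -0.3620

The Yule-Walker equations for an AR(p) process read, in matrix form,
  Gamma_p phi = r_p,   with   (Gamma_p)_{ij} = gamma(|i - j|),
                       (r_p)_i = gamma(i),   i,j = 1..p.
Substitute the sample gammas (Toeplitz matrix and right-hand side of size 2):
  Gamma_p = [[3.9609, 1.4192], [1.4192, 3.9609]]
  r_p     = [1.4192, -0.7413]
Written out:
  3.9609 phi_1 + 1.4192 phi_2 = 1.4192
  1.4192 phi_1 + 3.9609 phi_2 = -0.7413
Solve by Cramer's rule:
  det = gamma(0)^2 - gamma(1)^2 = (3.9609)^2 - (1.4192)^2 = 15.68872881 - 2.01412864 = 13.67460017
  phi_hat_1 = [gamma(1) gamma(0) - gamma(1) gamma(2)] / det = [(1.4192)(3.9609) - (1.4192)(-0.7413)] / 13.67460017 = 6.67336224 / 13.67460017 = 0.488
  phi_hat_2 = [gamma(0) gamma(2) - gamma(1)^2] / det = [(3.9609)(-0.7413) - (1.4192)^2] / 13.67460017 = -4.95034381 / 13.67460017 = -0.362
So phi_hat = [0.4880, -0.3620].
Therefore phi_hat_2 = -0.3620.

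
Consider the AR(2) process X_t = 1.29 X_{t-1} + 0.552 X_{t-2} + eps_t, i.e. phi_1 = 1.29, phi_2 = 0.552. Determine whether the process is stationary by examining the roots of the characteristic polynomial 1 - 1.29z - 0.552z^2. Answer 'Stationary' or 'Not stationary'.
\text{Not stationary}

The AR(p) characteristic polynomial is P(z) = 1 - 1.29z - 0.552z^2.
Stationarity requires all roots to lie outside the unit circle, i.e. |z| > 1 for every root.
Set 1 + (-1.29) z + (-0.552) z^2 = 0, i.e. a z^2 + b z + c = 0 with a = -0.552, b = -1.29, c = 1.
Discriminant D = b^2 - 4ac = (-1.29)^2 - 4*(-0.552)*1 = 1.6641 - (-2.208) = 3.8721.
D >= 0, so the roots are real: z = (-b +/- sqrt(D)) / (2a) = (1.29 +/- 1.967765) / (-1.104).
  z_1 = (1.29 + 1.967765) / (-1.104) = -2.9509,   |z_1| = 2.9509.
  z_2 = (1.29 - 1.967765) / (-1.104) = 0.6139,   |z_2| = 0.6139.
Moduli of all roots: 2.9509, 0.6139.
All moduli strictly greater than 1? No.
Verdict: Not stationary.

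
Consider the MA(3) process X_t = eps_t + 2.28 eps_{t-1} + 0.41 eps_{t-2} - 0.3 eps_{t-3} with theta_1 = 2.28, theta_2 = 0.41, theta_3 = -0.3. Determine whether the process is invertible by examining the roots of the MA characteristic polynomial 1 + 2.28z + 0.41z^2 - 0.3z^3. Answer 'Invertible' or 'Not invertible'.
\text{Not invertible}

The MA(q) characteristic polynomial is P(z) = 1 + 2.28z + 0.41z^2 - 0.3z^3.
Invertibility requires all roots to lie outside the unit circle, i.e. |z| > 1 for every root.
Degree 3: look for a simple real root z0 first, then factor out (1 - z/z0) and solve the remaining quadratic.
Testing z0 = -0.5: P(-0.5) = 1 + (2.28)(-0.5) + (0.41)(-0.5)^2 + (-0.3)(-0.5)^3
  = 1 + (-1.14) + (0.1025) + (0.0375) = 0.  So z_0 = -0.5 is a root, |z_0| = 0.5.
Divide out the factor (1 + 2 z) = (1 - z/z0) (since 1/z0 = -2):
  P(z) = (1 + 2 z)(1 + (0.28) z + (-0.15) z^2)
  [check: z-coef 0.28 - (-2) = 2.28; z^2-coef -0.15 - (-2)(0.28) = 0.41; z^3-coef -(-2)(-0.15) = -0.3.]
Remaining roots from the quadratic factor 1 + (0.28) z + (-0.15) z^2:
  Set 1 + (0.28) z + (-0.15) z^2 = 0, i.e. a z^2 + b z + c = 0 with a = -0.15, b = 0.28, c = 1.
  Discriminant D = b^2 - 4ac = (0.28)^2 - 4*(-0.15)*1 = 0.0784 - (-0.6) = 0.6784.
  D >= 0, so the roots are real: z = (-b +/- sqrt(D)) / (2a) = (-0.28 +/- 0.82365) / (-0.3).
    z_1 = (-0.28 + 0.82365) / (-0.3) = -1.8122,   |z_1| = 1.8122.
    z_2 = (-0.28 - 0.82365) / (-0.3) = 3.6788,   |z_2| = 3.6788.
Moduli of all roots: 0.5000, 1.8122, 3.6788.
All moduli strictly greater than 1? No.
Verdict: Not invertible.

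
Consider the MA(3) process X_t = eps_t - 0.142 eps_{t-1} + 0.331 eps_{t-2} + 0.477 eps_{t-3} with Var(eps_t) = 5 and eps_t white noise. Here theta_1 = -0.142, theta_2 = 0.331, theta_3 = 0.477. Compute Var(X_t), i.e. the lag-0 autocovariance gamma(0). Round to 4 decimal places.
\gamma(0) = 6.7863

For an MA(q) process X_t = eps_t + sum_i theta_i eps_{t-i} with
Var(eps_t) = sigma^2, the variance is
  gamma(0) = sigma^2 * (1 + sum_i theta_i^2).
  sum_i theta_i^2 = (-0.142)^2 + (0.331)^2 + (0.477)^2 = 0.020164 + 0.109561 + 0.227529 = 0.357254.
  gamma(0) = 5 * (1 + 0.357254) = 5 * 1.357254 = 6.78627, which rounds to 6.7863.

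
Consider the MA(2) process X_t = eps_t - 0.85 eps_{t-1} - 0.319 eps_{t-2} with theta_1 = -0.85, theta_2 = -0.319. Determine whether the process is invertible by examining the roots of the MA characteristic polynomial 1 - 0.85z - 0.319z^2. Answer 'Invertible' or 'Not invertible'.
\text{Not invertible}

The MA(q) characteristic polynomial is P(z) = 1 - 0.85z - 0.319z^2.
Invertibility requires all roots to lie outside the unit circle, i.e. |z| > 1 for every root.
Set 1 + (-0.85) z + (-0.319) z^2 = 0, i.e. a z^2 + b z + c = 0 with a = -0.319, b = -0.85, c = 1.
Discriminant D = b^2 - 4ac = (-0.85)^2 - 4*(-0.319)*1 = 0.7225 - (-1.276) = 1.9985.
D >= 0, so the roots are real: z = (-b +/- sqrt(D)) / (2a) = (0.85 +/- 1.413683) / (-0.638).
  z_1 = (0.85 + 1.413683) / (-0.638) = -3.5481,   |z_1| = 3.5481.
  z_2 = (0.85 - 1.413683) / (-0.638) = 0.8835,   |z_2| = 0.8835.
Moduli of all roots: 3.5481, 0.8835.
All moduli strictly greater than 1? No.
Verdict: Not invertible.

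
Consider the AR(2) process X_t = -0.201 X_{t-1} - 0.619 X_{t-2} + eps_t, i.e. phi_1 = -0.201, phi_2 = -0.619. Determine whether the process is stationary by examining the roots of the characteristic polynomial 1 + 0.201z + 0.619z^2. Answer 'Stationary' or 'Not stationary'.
\text{Stationary}

The AR(p) characteristic polynomial is P(z) = 1 + 0.201z + 0.619z^2.
Stationarity requires all roots to lie outside the unit circle, i.e. |z| > 1 for every root.
Set 1 + (0.201) z + (0.619) z^2 = 0, i.e. a z^2 + b z + c = 0 with a = 0.619, b = 0.201, c = 1.
Discriminant D = b^2 - 4ac = (0.201)^2 - 4*(0.619)*1 = 0.040401 - (2.476) = -2.435599.
D < 0, so the roots are the complex-conjugate pair z = (-b +/- i sqrt(-D)) / (2a) = -0.1624 +/- 1.2606i.
For a conjugate pair |z|^2 = z * conj(z) = (product of roots) = c/a = 1/(0.619) = 1.615509, so |z| = sqrt(1.615509) = 1.271 for both roots.
Moduli of all roots: 1.2710, 1.2710.
All moduli strictly greater than 1? Yes.
Verdict: Stationary.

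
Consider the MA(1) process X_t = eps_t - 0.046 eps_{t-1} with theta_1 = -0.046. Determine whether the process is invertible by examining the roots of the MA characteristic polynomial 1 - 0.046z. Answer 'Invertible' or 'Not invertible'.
\text{Invertible}

The MA(q) characteristic polynomial is P(z) = 1 - 0.046z.
Invertibility requires all roots to lie outside the unit circle, i.e. |z| > 1 for every root.
This is linear in z: 1 + (-0.046) z = 0  =>  z = -1/(-0.046) = 21.73913,  |z| = 21.73913.
Moduli of all roots: 21.7391.
All moduli strictly greater than 1? Yes.
Verdict: Invertible.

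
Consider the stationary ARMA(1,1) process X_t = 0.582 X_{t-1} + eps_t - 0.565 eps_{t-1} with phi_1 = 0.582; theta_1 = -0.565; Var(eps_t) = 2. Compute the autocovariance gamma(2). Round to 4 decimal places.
\gamma(2) = 0.0201

Multiply the model equation by X_{t-k} and take expectations. With theta_0 = psi_0 = 1 and psi_j the MA(infinity) weights, this gives
  gamma(k) - sum_i phi_i gamma(k-i) = c_k,
  c_k = sigma^2 * sum_{j=k..q} theta_j psi_{j-k}   (c_k = 0 for k > q),
using gamma(-m) = gamma(m).
psi-weights needed (psi_j = theta_j + sum_i phi_i psi_{j-i}):
  psi_1 = theta_1 + phi_1 = -0.565 + (0.582) = 0.017
Right-hand sides:
  c_0 = sigma^2 (1 + theta_1 psi_1) = 2 * (1 + (-0.565)(0.017)) = 2 * 0.990395 = 1.98079
  c_1 = sigma^2 theta_1 = 2 * (-0.565) = -1.13
  c_2 = 0
Equations for k = 0 and k = 1 (AR order 1):
  gamma(0) = phi_1 gamma(1) + c_0
  gamma(1) = phi_1 gamma(0) + c_1
Substituting the second into the first: gamma(0) (1 - phi_1^2) = c_0 + phi_1 c_1, so
  gamma(0) = (c_0 + phi_1 c_1) / (1 - phi_1^2) = (1.98079 + (0.582)(-1.13)) / (1 - (0.582)^2) = 1.32313 / 0.661276 = 2.000874.
  gamma(1) = phi_1 gamma(0) + c_1 = (0.582)(2.000874) + (-1.13) = 0.034509.
For k = 2 (> q): gamma(2) = phi_1 gamma(1) = (0.582)(0.034509) = 0.020084.
Therefore gamma(2) = 0.0201 (to 4 decimal places).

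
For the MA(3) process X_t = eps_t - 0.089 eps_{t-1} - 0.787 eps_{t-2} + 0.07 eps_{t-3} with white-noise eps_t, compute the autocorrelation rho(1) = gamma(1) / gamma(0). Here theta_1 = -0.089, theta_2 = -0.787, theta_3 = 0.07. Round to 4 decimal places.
\rho(1) = -0.0454

For an MA(q) process with theta_0 = 1, the autocovariance is
  gamma(k) = sigma^2 * sum_{i=0..q-k} theta_i * theta_{i+k},
and rho(k) = gamma(k) / gamma(0). Sigma^2 cancels.
  numerator   = (1)*(-0.089) + (-0.089)*(-0.787) + (-0.787)*(0.07) = -0.074047.
  denominator = (1)^2 + (-0.089)^2 + (-0.787)^2 + (0.07)^2 = 1.63219.
  rho(1) = -0.074047 / 1.63219 = -0.0454.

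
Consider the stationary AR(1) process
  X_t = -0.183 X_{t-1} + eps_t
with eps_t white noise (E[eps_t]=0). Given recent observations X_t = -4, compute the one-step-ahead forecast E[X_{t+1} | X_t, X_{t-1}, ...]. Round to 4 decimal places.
E[X_{t+1} \mid \mathcal F_t] = 0.7320

For an AR(p) model X_t = c + sum_i phi_i X_{t-i} + eps_t, the
one-step-ahead conditional mean is
  E[X_{t+1} | X_t, ...] = c + sum_i phi_i X_{t+1-i}.
Substitute known values:
  E[X_{t+1} | ...] = (-0.183) * (-4)
                   = 0.7320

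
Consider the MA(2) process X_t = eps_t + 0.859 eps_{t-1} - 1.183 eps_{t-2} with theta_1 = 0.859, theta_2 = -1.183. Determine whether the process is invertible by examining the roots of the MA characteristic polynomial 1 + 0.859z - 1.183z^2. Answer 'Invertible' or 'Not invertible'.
\text{Not invertible}

The MA(q) characteristic polynomial is P(z) = 1 + 0.859z - 1.183z^2.
Invertibility requires all roots to lie outside the unit circle, i.e. |z| > 1 for every root.
Set 1 + (0.859) z + (-1.183) z^2 = 0, i.e. a z^2 + b z + c = 0 with a = -1.183, b = 0.859, c = 1.
Discriminant D = b^2 - 4ac = (0.859)^2 - 4*(-1.183)*1 = 0.737881 - (-4.732) = 5.469881.
D >= 0, so the roots are real: z = (-b +/- sqrt(D)) / (2a) = (-0.859 +/- 2.338778) / (-2.366).
  z_1 = (-0.859 + 2.338778) / (-2.366) = -0.6254,   |z_1| = 0.6254.
  z_2 = (-0.859 - 2.338778) / (-2.366) = 1.3516,   |z_2| = 1.3516.
Moduli of all roots: 0.6254, 1.3516.
All moduli strictly greater than 1? No.
Verdict: Not invertible.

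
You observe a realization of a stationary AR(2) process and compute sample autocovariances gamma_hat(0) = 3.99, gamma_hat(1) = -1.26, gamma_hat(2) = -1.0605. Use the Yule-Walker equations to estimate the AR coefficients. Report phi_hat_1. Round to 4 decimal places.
\hat\phi_{1} = -0.4440

The Yule-Walker equations for an AR(p) process read, in matrix form,
  Gamma_p phi = r_p,   with   (Gamma_p)_{ij} = gamma(|i - j|),
                       (r_p)_i = gamma(i),   i,j = 1..p.
Substitute the sample gammas (Toeplitz matrix and right-hand side of size 2):
  Gamma_p = [[3.99, -1.26], [-1.26, 3.99]]
  r_p     = [-1.26, -1.0605]
Written out:
  3.99 phi_1 - 1.26 phi_2 = -1.26
  -1.26 phi_1 + 3.99 phi_2 = -1.0605
Solve by Cramer's rule:
  det = gamma(0)^2 - gamma(1)^2 = (3.99)^2 - (-1.26)^2 = 15.9201 - 1.5876 = 14.3325
  phi_hat_1 = [gamma(1) gamma(0) - gamma(1) gamma(2)] / det = [(-1.26)(3.99) - (-1.26)(-1.0605)] / 14.3325 = -6.36363 / 14.3325 = -0.444
  phi_hat_2 = [gamma(0) gamma(2) - gamma(1)^2] / det = [(3.99)(-1.0605) - (-1.26)^2] / 14.3325 = -5.818995 / 14.3325 = -0.406
So phi_hat = [-0.4440, -0.4060].
Therefore phi_hat_1 = -0.4440.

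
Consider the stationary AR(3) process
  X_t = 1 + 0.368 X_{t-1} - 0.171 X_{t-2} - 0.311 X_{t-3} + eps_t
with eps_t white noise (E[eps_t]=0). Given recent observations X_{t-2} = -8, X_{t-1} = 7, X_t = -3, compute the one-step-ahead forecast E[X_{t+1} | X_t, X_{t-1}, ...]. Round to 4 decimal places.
E[X_{t+1} \mid \mathcal F_t] = 1.1870

For an AR(p) model X_t = c + sum_i phi_i X_{t-i} + eps_t, the
one-step-ahead conditional mean is
  E[X_{t+1} | X_t, ...] = c + sum_i phi_i X_{t+1-i}.
Substitute known values:
  E[X_{t+1} | ...] = 1 + (0.368) * (-3) + (-0.171) * (7) + (-0.311) * (-8)
                   = 1.1870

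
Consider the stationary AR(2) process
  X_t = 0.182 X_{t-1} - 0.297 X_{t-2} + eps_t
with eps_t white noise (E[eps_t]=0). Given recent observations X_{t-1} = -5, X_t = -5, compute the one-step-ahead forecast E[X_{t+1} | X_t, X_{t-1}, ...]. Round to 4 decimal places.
E[X_{t+1} \mid \mathcal F_t] = 0.5750

For an AR(p) model X_t = c + sum_i phi_i X_{t-i} + eps_t, the
one-step-ahead conditional mean is
  E[X_{t+1} | X_t, ...] = c + sum_i phi_i X_{t+1-i}.
Substitute known values:
  E[X_{t+1} | ...] = (0.182) * (-5) + (-0.297) * (-5)
                   = 0.5750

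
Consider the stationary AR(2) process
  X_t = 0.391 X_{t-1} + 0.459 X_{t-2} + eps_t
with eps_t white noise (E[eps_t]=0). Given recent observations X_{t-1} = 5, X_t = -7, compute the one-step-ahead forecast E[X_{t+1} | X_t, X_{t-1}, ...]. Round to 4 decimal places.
E[X_{t+1} \mid \mathcal F_t] = -0.4420

For an AR(p) model X_t = c + sum_i phi_i X_{t-i} + eps_t, the
one-step-ahead conditional mean is
  E[X_{t+1} | X_t, ...] = c + sum_i phi_i X_{t+1-i}.
Substitute known values:
  E[X_{t+1} | ...] = (0.391) * (-7) + (0.459) * (5)
                   = -0.4420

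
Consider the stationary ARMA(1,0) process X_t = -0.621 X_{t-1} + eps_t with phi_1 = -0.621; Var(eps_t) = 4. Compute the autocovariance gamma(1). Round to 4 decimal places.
\gamma(1) = -4.0432

Multiply the model equation by X_{t-k} and take expectations. With theta_0 = psi_0 = 1 and psi_j the MA(infinity) weights, this gives
  gamma(k) - sum_i phi_i gamma(k-i) = c_k,
  c_k = sigma^2 * sum_{j=k..q} theta_j psi_{j-k}   (c_k = 0 for k > q),
using gamma(-m) = gamma(m).
Pure AR (q = 0): c_0 = sigma^2 = 4, c_k = 0 for k >= 1.
Equations for k = 0 and k = 1 (AR order 1):
  gamma(0) = phi_1 gamma(1) + c_0
  gamma(1) = phi_1 gamma(0) + c_1
Substituting the second into the first: gamma(0) (1 - phi_1^2) = c_0 + phi_1 c_1, so
  gamma(0) = c_0 / (1 - phi_1^2) = 4 / (1 - (-0.621)^2) = 4 / 0.614359 = 6.510851.
  gamma(1) = phi_1 gamma(0) = (-0.621)(6.510851) = -4.043239.
Therefore gamma(1) = -4.0432 (to 4 decimal places).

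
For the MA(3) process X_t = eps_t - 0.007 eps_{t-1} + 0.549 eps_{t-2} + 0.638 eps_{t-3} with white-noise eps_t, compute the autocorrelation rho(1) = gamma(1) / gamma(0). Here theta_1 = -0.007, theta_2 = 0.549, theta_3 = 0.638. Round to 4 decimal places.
\rho(1) = 0.1987

For an MA(q) process with theta_0 = 1, the autocovariance is
  gamma(k) = sigma^2 * sum_{i=0..q-k} theta_i * theta_{i+k},
and rho(k) = gamma(k) / gamma(0). Sigma^2 cancels.
  numerator   = (1)*(-0.007) + (-0.007)*(0.549) + (0.549)*(0.638) = 0.339419.
  denominator = (1)^2 + (-0.007)^2 + (0.549)^2 + (0.638)^2 = 1.708494.
  rho(1) = 0.339419 / 1.708494 = 0.1987.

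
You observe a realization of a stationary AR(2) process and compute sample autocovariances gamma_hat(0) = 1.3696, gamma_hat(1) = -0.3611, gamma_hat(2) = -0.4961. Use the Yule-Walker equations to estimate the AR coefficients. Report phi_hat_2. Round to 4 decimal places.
\hat\phi_{2} = -0.4640

The Yule-Walker equations for an AR(p) process read, in matrix form,
  Gamma_p phi = r_p,   with   (Gamma_p)_{ij} = gamma(|i - j|),
                       (r_p)_i = gamma(i),   i,j = 1..p.
Substitute the sample gammas (Toeplitz matrix and right-hand side of size 2):
  Gamma_p = [[1.3696, -0.3611], [-0.3611, 1.3696]]
  r_p     = [-0.3611, -0.4961]
Written out:
  1.3696 phi_1 - 0.3611 phi_2 = -0.3611
  -0.3611 phi_1 + 1.3696 phi_2 = -0.4961
Solve by Cramer's rule:
  det = gamma(0)^2 - gamma(1)^2 = (1.3696)^2 - (-0.3611)^2 = 1.87580416 - 0.13039321 = 1.74541095
  phi_hat_1 = [gamma(1) gamma(0) - gamma(1) gamma(2)] / det = [(-0.3611)(1.3696) - (-0.3611)(-0.4961)] / 1.74541095 = -0.67370427 / 1.74541095 = -0.386
  phi_hat_2 = [gamma(0) gamma(2) - gamma(1)^2] / det = [(1.3696)(-0.4961) - (-0.3611)^2] / 1.74541095 = -0.80985177 / 1.74541095 = -0.464
So phi_hat = [-0.3860, -0.4640].
Therefore phi_hat_2 = -0.4640.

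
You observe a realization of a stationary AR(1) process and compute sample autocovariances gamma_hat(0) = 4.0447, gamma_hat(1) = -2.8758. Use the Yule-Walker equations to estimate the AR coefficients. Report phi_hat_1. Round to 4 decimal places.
\hat\phi_{1} = -0.7110

The Yule-Walker equations for an AR(p) process read, in matrix form,
  Gamma_p phi = r_p,   with   (Gamma_p)_{ij} = gamma(|i - j|),
                       (r_p)_i = gamma(i),   i,j = 1..p.
Substitute the sample gammas (Toeplitz matrix and right-hand side of size 1):
  Gamma_p = [[4.0447]]
  r_p     = [-2.8758]
With p = 1 this is the single equation gamma(0) phi_1 = gamma(1):
  phi_hat_1 = gamma(1) / gamma(0) = -2.8758 / 4.0447 = -0.7110.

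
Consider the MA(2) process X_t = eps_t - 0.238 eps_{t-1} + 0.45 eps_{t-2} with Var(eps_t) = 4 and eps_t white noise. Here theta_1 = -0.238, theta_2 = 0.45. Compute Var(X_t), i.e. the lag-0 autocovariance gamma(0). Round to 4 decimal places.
\gamma(0) = 5.0366

For an MA(q) process X_t = eps_t + sum_i theta_i eps_{t-i} with
Var(eps_t) = sigma^2, the variance is
  gamma(0) = sigma^2 * (1 + sum_i theta_i^2).
  sum_i theta_i^2 = (-0.238)^2 + (0.45)^2 = 0.056644 + 0.2025 = 0.259144.
  gamma(0) = 4 * (1 + 0.259144) = 4 * 1.259144 = 5.036576, which rounds to 5.0366.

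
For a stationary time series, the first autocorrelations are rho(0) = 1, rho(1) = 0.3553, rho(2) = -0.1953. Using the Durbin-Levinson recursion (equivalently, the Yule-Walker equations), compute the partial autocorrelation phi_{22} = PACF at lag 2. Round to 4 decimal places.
\phi_{22} = -0.3680

The PACF at lag k is phi_{kk}, the last component of the solution
to the Yule-Walker system G_k phi = r_k where
  (G_k)_{ij} = rho(|i - j|), (r_k)_i = rho(i), i,j = 1..k.
Equivalently, Durbin-Levinson gives phi_{kk} iteratively:
  phi_{11} = rho(1)
  phi_{kk} = [rho(k) - sum_{j=1..k-1} phi_{k-1,j} rho(k-j)]
            / [1 - sum_{j=1..k-1} phi_{k-1,j} rho(j)],
  phi_{k,j} = phi_{k-1,j} - phi_{kk} phi_{k-1,k-j},  j = 1..k-1.
Step k = 1:
  phi_11 = rho(1) = 0.3553.
Step k = 2:
  phi_22 = [rho(2) - phi_11 rho(1)] / [1 - phi_11 rho(1)] = [-0.1953 - (0.3553)(0.3553)] / [1 - (0.3553)(0.3553)]
         = -0.32153809 / 0.87376191 = -0.368.
Therefore phi_{22} = -0.3680.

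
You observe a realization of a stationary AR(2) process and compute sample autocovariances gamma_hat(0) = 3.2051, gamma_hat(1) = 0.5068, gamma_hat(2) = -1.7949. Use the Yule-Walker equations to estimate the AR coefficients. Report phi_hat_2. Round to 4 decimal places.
\hat\phi_{2} = -0.6000

The Yule-Walker equations for an AR(p) process read, in matrix form,
  Gamma_p phi = r_p,   with   (Gamma_p)_{ij} = gamma(|i - j|),
                       (r_p)_i = gamma(i),   i,j = 1..p.
Substitute the sample gammas (Toeplitz matrix and right-hand side of size 2):
  Gamma_p = [[3.2051, 0.5068], [0.5068, 3.2051]]
  r_p     = [0.5068, -1.7949]
Written out:
  3.2051 phi_1 + 0.5068 phi_2 = 0.5068
  0.5068 phi_1 + 3.2051 phi_2 = -1.7949
Solve by Cramer's rule:
  det = gamma(0)^2 - gamma(1)^2 = (3.2051)^2 - (0.5068)^2 = 10.27266601 - 0.25684624 = 10.01581977
  phi_hat_1 = [gamma(1) gamma(0) - gamma(1) gamma(2)] / det = [(0.5068)(3.2051) - (0.5068)(-1.7949)] / 10.01581977 = 2.534 / 10.01581977 = 0.253
  phi_hat_2 = [gamma(0) gamma(2) - gamma(1)^2] / det = [(3.2051)(-1.7949) - (0.5068)^2] / 10.01581977 = -6.00968023 / 10.01581977 = -0.6
So phi_hat = [0.2530, -0.6000].
Therefore phi_hat_2 = -0.6000.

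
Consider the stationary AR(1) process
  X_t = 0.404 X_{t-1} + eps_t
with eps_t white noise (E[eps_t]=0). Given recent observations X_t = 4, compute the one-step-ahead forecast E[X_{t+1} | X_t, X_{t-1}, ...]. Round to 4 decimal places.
E[X_{t+1} \mid \mathcal F_t] = 1.6160

For an AR(p) model X_t = c + sum_i phi_i X_{t-i} + eps_t, the
one-step-ahead conditional mean is
  E[X_{t+1} | X_t, ...] = c + sum_i phi_i X_{t+1-i}.
Substitute known values:
  E[X_{t+1} | ...] = (0.404) * (4)
                   = 1.6160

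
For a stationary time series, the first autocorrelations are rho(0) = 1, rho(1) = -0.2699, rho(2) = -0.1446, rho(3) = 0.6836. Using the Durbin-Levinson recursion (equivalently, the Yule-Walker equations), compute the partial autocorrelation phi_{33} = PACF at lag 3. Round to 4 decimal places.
\phi_{33} = 0.6530

The PACF at lag k is phi_{kk}, the last component of the solution
to the Yule-Walker system G_k phi = r_k where
  (G_k)_{ij} = rho(|i - j|), (r_k)_i = rho(i), i,j = 1..k.
Equivalently, Durbin-Levinson gives phi_{kk} iteratively:
  phi_{11} = rho(1)
  phi_{kk} = [rho(k) - sum_{j=1..k-1} phi_{k-1,j} rho(k-j)]
            / [1 - sum_{j=1..k-1} phi_{k-1,j} rho(j)],
  phi_{k,j} = phi_{k-1,j} - phi_{kk} phi_{k-1,k-j},  j = 1..k-1.
Step k = 1:
  phi_11 = rho(1) = -0.2699.
Step k = 2:
  phi_22 = [rho(2) - phi_11 rho(1)] / [1 - phi_11 rho(1)] = [-0.1446 - (-0.2699)(-0.2699)] / [1 - (-0.2699)(-0.2699)]
         = -0.21744601 / 0.92715399 = -0.234531.
  Update: phi_21 = phi_11 - phi_22 phi_11 = -0.2699 - (-0.234531)(-0.2699) = -0.3332.
Step k = 3:
  phi_33 = [rho(3) - phi_21 rho(2) - phi_22 rho(1)] / [1 - phi_21 rho(1) - phi_22 rho(2)]
    numerator   = 0.6836 - (-0.3332)(-0.1446) - (-0.234531)(-0.2699) = 0.57211949
    denominator = 1 - (-0.3332)(-0.2699) - (-0.234531)(-0.1446) = 0.87615624
  phi_33 = 0.57211949 / 0.87615624 = 0.653.
Therefore phi_{33} = 0.6530.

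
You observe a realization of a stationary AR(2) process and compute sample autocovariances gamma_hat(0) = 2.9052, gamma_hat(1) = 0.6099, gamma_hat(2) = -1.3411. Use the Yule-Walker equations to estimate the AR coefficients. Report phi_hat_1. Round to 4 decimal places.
\hat\phi_{1} = 0.3210

The Yule-Walker equations for an AR(p) process read, in matrix form,
  Gamma_p phi = r_p,   with   (Gamma_p)_{ij} = gamma(|i - j|),
                       (r_p)_i = gamma(i),   i,j = 1..p.
Substitute the sample gammas (Toeplitz matrix and right-hand side of size 2):
  Gamma_p = [[2.9052, 0.6099], [0.6099, 2.9052]]
  r_p     = [0.6099, -1.3411]
Written out:
  2.9052 phi_1 + 0.6099 phi_2 = 0.6099
  0.6099 phi_1 + 2.9052 phi_2 = -1.3411
Solve by Cramer's rule:
  det = gamma(0)^2 - gamma(1)^2 = (2.9052)^2 - (0.6099)^2 = 8.44018704 - 0.37197801 = 8.06820903
  phi_hat_1 = [gamma(1) gamma(0) - gamma(1) gamma(2)] / det = [(0.6099)(2.9052) - (0.6099)(-1.3411)] / 8.06820903 = 2.58981837 / 8.06820903 = 0.321
  phi_hat_2 = [gamma(0) gamma(2) - gamma(1)^2] / det = [(2.9052)(-1.3411) - (0.6099)^2] / 8.06820903 = -4.26814173 / 8.06820903 = -0.529
So phi_hat = [0.3210, -0.5290].
Therefore phi_hat_1 = 0.3210.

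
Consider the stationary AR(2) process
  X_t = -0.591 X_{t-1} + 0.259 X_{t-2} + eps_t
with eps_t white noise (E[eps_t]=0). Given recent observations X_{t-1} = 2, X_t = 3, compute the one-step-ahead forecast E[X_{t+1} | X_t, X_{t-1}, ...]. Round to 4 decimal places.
E[X_{t+1} \mid \mathcal F_t] = -1.2550

For an AR(p) model X_t = c + sum_i phi_i X_{t-i} + eps_t, the
one-step-ahead conditional mean is
  E[X_{t+1} | X_t, ...] = c + sum_i phi_i X_{t+1-i}.
Substitute known values:
  E[X_{t+1} | ...] = (-0.591) * (3) + (0.259) * (2)
                   = -1.2550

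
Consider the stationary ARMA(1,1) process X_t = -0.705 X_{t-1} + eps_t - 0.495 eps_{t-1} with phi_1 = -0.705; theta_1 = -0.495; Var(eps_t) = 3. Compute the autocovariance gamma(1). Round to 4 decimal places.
\gamma(1) = -9.6552

Multiply the model equation by X_{t-k} and take expectations. With theta_0 = psi_0 = 1 and psi_j the MA(infinity) weights, this gives
  gamma(k) - sum_i phi_i gamma(k-i) = c_k,
  c_k = sigma^2 * sum_{j=k..q} theta_j psi_{j-k}   (c_k = 0 for k > q),
using gamma(-m) = gamma(m).
psi-weights needed (psi_j = theta_j + sum_i phi_i psi_{j-i}):
  psi_1 = theta_1 + phi_1 = -0.495 + (-0.705) = -1.2
Right-hand sides:
  c_0 = sigma^2 (1 + theta_1 psi_1) = 3 * (1 + (-0.495)(-1.2)) = 3 * 1.594 = 4.782
  c_1 = sigma^2 theta_1 = 3 * (-0.495) = -1.485
  c_2 = 0
Equations for k = 0 and k = 1 (AR order 1):
  gamma(0) = phi_1 gamma(1) + c_0
  gamma(1) = phi_1 gamma(0) + c_1
Substituting the second into the first: gamma(0) (1 - phi_1^2) = c_0 + phi_1 c_1, so
  gamma(0) = (c_0 + phi_1 c_1) / (1 - phi_1^2) = (4.782 + (-0.705)(-1.485)) / (1 - (-0.705)^2) = 5.828925 / 0.502975 = 11.588896.
  gamma(1) = phi_1 gamma(0) + c_1 = (-0.705)(11.588896) + (-1.485) = -9.655172.
Therefore gamma(1) = -9.6552 (to 4 decimal places).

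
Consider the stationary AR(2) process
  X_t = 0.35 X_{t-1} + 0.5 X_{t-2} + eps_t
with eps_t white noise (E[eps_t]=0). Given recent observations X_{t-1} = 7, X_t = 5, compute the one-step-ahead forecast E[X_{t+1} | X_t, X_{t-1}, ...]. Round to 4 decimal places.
E[X_{t+1} \mid \mathcal F_t] = 5.2500

For an AR(p) model X_t = c + sum_i phi_i X_{t-i} + eps_t, the
one-step-ahead conditional mean is
  E[X_{t+1} | X_t, ...] = c + sum_i phi_i X_{t+1-i}.
Substitute known values:
  E[X_{t+1} | ...] = (0.35) * (5) + (0.5) * (7)
                   = 5.2500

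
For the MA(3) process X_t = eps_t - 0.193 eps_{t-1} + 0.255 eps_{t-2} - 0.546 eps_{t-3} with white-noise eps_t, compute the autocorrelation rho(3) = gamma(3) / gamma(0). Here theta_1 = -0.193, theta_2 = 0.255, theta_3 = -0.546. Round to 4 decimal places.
\rho(3) = -0.3899

For an MA(q) process with theta_0 = 1, the autocovariance is
  gamma(k) = sigma^2 * sum_{i=0..q-k} theta_i * theta_{i+k},
and rho(k) = gamma(k) / gamma(0). Sigma^2 cancels.
  numerator   = (1)*(-0.546) = -0.546.
  denominator = (1)^2 + (-0.193)^2 + (0.255)^2 + (-0.546)^2 = 1.40039.
  rho(3) = -0.546 / 1.40039 = -0.3899.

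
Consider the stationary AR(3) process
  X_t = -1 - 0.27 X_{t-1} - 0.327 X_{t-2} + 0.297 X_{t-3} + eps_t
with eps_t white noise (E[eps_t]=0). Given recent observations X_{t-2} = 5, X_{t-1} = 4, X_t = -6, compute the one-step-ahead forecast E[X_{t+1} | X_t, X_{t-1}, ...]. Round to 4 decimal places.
E[X_{t+1} \mid \mathcal F_t] = 0.7970

For an AR(p) model X_t = c + sum_i phi_i X_{t-i} + eps_t, the
one-step-ahead conditional mean is
  E[X_{t+1} | X_t, ...] = c + sum_i phi_i X_{t+1-i}.
Substitute known values:
  E[X_{t+1} | ...] = -1 + (-0.27) * (-6) + (-0.327) * (4) + (0.297) * (5)
                   = 0.7970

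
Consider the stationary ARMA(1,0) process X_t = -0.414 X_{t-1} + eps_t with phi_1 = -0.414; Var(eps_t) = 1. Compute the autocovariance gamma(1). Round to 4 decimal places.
\gamma(1) = -0.4996

Multiply the model equation by X_{t-k} and take expectations. With theta_0 = psi_0 = 1 and psi_j the MA(infinity) weights, this gives
  gamma(k) - sum_i phi_i gamma(k-i) = c_k,
  c_k = sigma^2 * sum_{j=k..q} theta_j psi_{j-k}   (c_k = 0 for k > q),
using gamma(-m) = gamma(m).
Pure AR (q = 0): c_0 = sigma^2 = 1, c_k = 0 for k >= 1.
Equations for k = 0 and k = 1 (AR order 1):
  gamma(0) = phi_1 gamma(1) + c_0
  gamma(1) = phi_1 gamma(0) + c_1
Substituting the second into the first: gamma(0) (1 - phi_1^2) = c_0 + phi_1 c_1, so
  gamma(0) = c_0 / (1 - phi_1^2) = 1 / (1 - (-0.414)^2) = 1 / 0.828604 = 1.206849.
  gamma(1) = phi_1 gamma(0) = (-0.414)(1.206849) = -0.499636.
Therefore gamma(1) = -0.4996 (to 4 decimal places).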